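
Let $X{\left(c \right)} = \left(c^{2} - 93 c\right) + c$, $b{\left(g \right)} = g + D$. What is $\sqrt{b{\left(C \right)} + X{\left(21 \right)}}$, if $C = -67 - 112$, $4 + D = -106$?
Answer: $2 i \sqrt{445} \approx 42.19 i$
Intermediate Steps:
$D = -110$ ($D = -4 - 106 = -110$)
$C = -179$ ($C = -67 - 112 = -179$)
$b{\left(g \right)} = -110 + g$ ($b{\left(g \right)} = g - 110 = -110 + g$)
$X{\left(c \right)} = c^{2} - 92 c$
$\sqrt{b{\left(C \right)} + X{\left(21 \right)}} = \sqrt{\left(-110 - 179\right) + 21 \left(-92 + 21\right)} = \sqrt{-289 + 21 \left(-71\right)} = \sqrt{-289 - 1491} = \sqrt{-1780} = 2 i \sqrt{445}$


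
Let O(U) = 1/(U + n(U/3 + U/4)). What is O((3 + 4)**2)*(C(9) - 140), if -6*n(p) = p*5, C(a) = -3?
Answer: -10296/1813 ≈ -5.6790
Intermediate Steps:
n(p) = -5*p/6 (n(p) = -p*5/6 = -5*p/6)
O(U) = 72/(37*U) (O(U) = 1/(U - 5*(U/3 + U/4)/6) = 1/(U - 35*U/72) = 1/(37*U/72) = 72/(37*U))
O((3 + 4)**2)*(C(9) - 140) = (72/(37*((3 + 4)**2)))*(-3 - 140) = (72/(37*(7**2)))*(-143) = ((72/37)/49)*(-143) = ((72/37)*(1/49))*(-143) = (72/1813)*(-143) = -10296/1813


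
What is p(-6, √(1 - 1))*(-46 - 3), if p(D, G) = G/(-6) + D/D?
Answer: -49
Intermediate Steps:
p(D, G) = 1 - G/6 (p(D, G) = G*(-⅙) + 1 = -G/6 + 1 = 1 - G/6)
p(-6, √(1 - 1))*(-46 - 3) = (1 - √(1 - 1)/6)*(-46 - 3) = (1 - √0/6)*(-49) = (1 - ⅙*0)*(-49) = (1 + 0)*(-49) = 1*(-49) = -49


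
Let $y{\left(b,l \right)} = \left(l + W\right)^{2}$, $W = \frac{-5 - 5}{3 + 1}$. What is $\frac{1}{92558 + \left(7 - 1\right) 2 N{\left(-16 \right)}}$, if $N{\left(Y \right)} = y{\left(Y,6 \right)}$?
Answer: $\frac{1}{92705} \approx 1.0787 \cdot 10^{-5}$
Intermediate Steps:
$W = - \frac{5}{2}$ ($W = - \frac{10}{4} = \left(-10\right) \frac{1}{4} = - \frac{5}{2} \approx -2.5$)
$y{\left(b,l \right)} = \left(- \frac{5}{2} + l\right)^{2}$ ($y{\left(b,l \right)} = \left(l - \frac{5}{2}\right)^{2} = \left(- \frac{5}{2} + l\right)^{2}$)
$N{\left(Y \right)} = \frac{49}{4}$ ($N{\left(Y \right)} = \frac{\left(-5 + 2 \cdot 6\right)^{2}}{4} = \frac{\left(-5 + 12\right)^{2}}{4} = \frac{7^{2}}{4} = \frac{1}{4} \cdot 49 = \frac{49}{4}$)
$\frac{1}{92558 + \left(7 - 1\right) 2 N{\left(-16 \right)}} = \frac{1}{92558 + \left(7 - 1\right) 2 \cdot \frac{49}{4}} = \frac{1}{92558 + 6 \cdot 2 \cdot \frac{49}{4}} = \frac{1}{92558 + 12 \cdot \frac{49}{4}} = \frac{1}{92558 + 147} = \frac{1}{92705}$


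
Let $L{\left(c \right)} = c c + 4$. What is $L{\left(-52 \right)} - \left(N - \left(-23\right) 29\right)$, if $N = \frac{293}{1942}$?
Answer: $\frac{3963329}{1942} \approx 2040.8$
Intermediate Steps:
$L{\left(c \right)} = 4 + c^{2}$ ($L{\left(c \right)} = c^{2} + 4 = 4 + c^{2}$)
$N = \frac{293}{1942}$ ($N = 293 \cdot \frac{1}{1942} = \frac{293}{1942} \approx 0.15088$)
$L{\left(-52 \right)} - \left(N - \left(-23\right) 29\right) = \left(4 + \left(-52\right)^{2}\right) - \left(\frac{293}{1942} - \left(-23\right) 29\right) = \left(4 + 2704\right) - \left(\frac{293}{1942} - -667\right) = 2708 - \left(\frac{293}{1942} + 667\right) = 2708 - \frac{1295607}{1942} = \frac{3963329}{1942}$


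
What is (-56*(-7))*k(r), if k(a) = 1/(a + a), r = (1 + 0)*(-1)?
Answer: -196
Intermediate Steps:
r = -1 (r = 1*(-1) = -1)
k(a) = 1/(2*a)
(-56*(-7))*k(r) = (-56*(-7))*((½)/(-1)) = 392*((½)*(-1)) = 392*(-½) = -196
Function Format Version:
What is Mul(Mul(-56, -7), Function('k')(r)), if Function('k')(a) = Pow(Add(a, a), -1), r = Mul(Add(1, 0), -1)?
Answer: -196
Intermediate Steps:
r = -1 (r = Mul(1, -1) = -1)
Function('k')(a) = Mul(Rational(1, 2), Pow(a, -1)) (Function('k')(a) = Pow(Mul(2, a), -1) = Mul(Rational(1, 2), Pow(a, -1)))
Mul(Mul(-56, -7), Function('k')(r)) = Mul(Mul(-56, -7), Mul(Rational(1, 2), Pow(-1, -1))) = Mul(392, Mul(Rational(1, 2), -1)) = Mul(392, Rational(-1, 2)) = -196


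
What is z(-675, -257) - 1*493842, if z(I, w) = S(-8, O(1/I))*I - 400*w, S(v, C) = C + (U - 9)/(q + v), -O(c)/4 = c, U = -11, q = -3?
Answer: -4315006/11 ≈ -3.9227e+5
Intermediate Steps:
O(c) = -4*c
S(v, C) = C - 20/(-3 + v) (S(v, C) = C + (-11 - 9)/(-3 + v) = C - 20/(-3 + v))
z(I, w) = -400*w + I*(20/11 - 4/I) (z(I, w) = ((-20 - (-12)/I - 4/I*(-8))/(-3 - 8))*I - 400*w = ((-20 + 12/I + 32/I)/(-11))*I - 400*w = (-(-20 + 44/I)/11)*I - 400*w = (20/11 - 4/I)*I - 400*w = I*(20/11 - 4/I) - 400*w = -400*w + I*(20/11 - 4/I))
z(-675, -257) - 1*493842 = (-4 - 400*(-257) + (20/11)*(-675)) - 1*493842 = (-4 + 102800 - 13500/11) - 493842 = 1117256/11 - 493842 = -4315006/11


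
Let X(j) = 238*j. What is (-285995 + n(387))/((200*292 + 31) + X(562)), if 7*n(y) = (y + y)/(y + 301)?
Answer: -16015711/10762472 ≈ -1.4881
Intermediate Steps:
n(y) = 2*y/(7*(301 + y)) (n(y) = ((y + y)/(y + 301))/7 = ((2*y)/(301 + y))/7 = (2*y/(301 + y))/7 = 2*y/(7*(301 + y)))
(-285995 + n(387))/((200*292 + 31) + X(562)) = (-285995 + (2/7)*387/(301 + 387))/((200*292 + 31) + 238*562) = (-285995 + (2/7)*387/688)/((58400 + 31) + 133756) = (-285995 + (2/7)*387*(1/688))/(58431 + 133756) = (-285995 + 9/56)/192187 = -16015711/56*1/192187 = -16015711/10762472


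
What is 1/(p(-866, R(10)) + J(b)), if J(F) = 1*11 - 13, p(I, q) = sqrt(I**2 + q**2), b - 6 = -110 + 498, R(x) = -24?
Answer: 1/375264 + sqrt(187633)/375264 ≈ 0.0011570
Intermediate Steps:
b = 394 (b = 6 + (-110 + 498) = 6 + 388 = 394)
J(F) = -2 (J(F) = 11 - 13 = -2)
1/(p(-866, R(10)) + J(b)) = 1/(sqrt((-866)**2 + (-24)**2) - 2) = 1/(sqrt(749956 + 576) - 2) = 1/(sqrt(750532) - 2) = 1/(2*sqrt(187633) - 2) = 1/(-2 + 2*sqrt(187633))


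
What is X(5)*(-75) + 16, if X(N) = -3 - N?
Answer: 616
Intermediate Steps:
X(5)*(-75) + 16 = (-3 - 1*5)*(-75) + 16 = (-3 - 5)*(-75) + 16 = -8*(-75) + 16 = 600 + 16 = 616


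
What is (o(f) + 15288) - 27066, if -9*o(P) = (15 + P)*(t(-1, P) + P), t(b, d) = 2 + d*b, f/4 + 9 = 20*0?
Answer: -35320/3 ≈ -11773.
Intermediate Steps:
f = -36 (f = -36 + 4*(20*0) = -36 + 4*0 = -36 + 0 = -36)
t(b, d) = 2 + b*d
o(P) = -10/3 - 2*P/9 (o(P) = -(15 + P)*((2 - P) + P)/9 = -(15 + P)*2/9 = -(30 + 2*P)/9 = -10/3 - 2*P/9)
(o(f) + 15288) - 27066 = ((-10/3 - 2/9*(-36)) + 15288) - 27066 = ((-10/3 + 8) + 15288) - 27066 = (14/3 + 15288) - 27066 = 45878/3 - 27066 = -35320/3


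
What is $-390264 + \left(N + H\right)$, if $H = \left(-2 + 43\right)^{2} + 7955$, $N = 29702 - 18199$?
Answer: $-369125$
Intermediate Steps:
$N = 11503$
$H = 9636$ ($H = 41^{2} + 7955 = 1681 + 7955 = 9636$)
$-390264 + \left(N + H\right) = -390264 + \left(11503 + 9636\right) = -390264 + 21139 = -369125$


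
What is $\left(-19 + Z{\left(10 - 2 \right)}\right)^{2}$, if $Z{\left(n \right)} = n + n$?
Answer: $9$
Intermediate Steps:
$Z{\left(n \right)} = 2 n$
$\left(-19 + Z{\left(10 - 2 \right)}\right)^{2} = \left(-19 + 2 \left(10 - 2\right)\right)^{2} = \left(-19 + 2 \cdot 8\right)^{2} = \left(-19 + 16\right)^{2} = \left(-3\right)^{2} = 9$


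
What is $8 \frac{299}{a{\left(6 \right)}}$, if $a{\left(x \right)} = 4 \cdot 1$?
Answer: $598$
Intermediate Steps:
$a{\left(x \right)} = 4$
$8 \frac{299}{a{\left(6 \right)}} = 8 \cdot \frac{299}{4} = 598$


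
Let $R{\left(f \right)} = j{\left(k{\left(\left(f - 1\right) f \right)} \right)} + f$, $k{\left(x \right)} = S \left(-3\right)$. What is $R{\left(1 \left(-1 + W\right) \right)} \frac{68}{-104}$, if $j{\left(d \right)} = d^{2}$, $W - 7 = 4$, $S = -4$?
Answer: $- \frac{1309}{13} \approx -100.69$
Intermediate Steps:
$W = 11$ ($W = 7 + 4 = 11$)
$k{\left(x \right)} = 12$ ($k{\left(x \right)} = \left(-4\right) \left(-3\right) = 12$)
$R{\left(f \right)} = 144 + f$ ($R{\left(f \right)} = 12^{2} + f = 144 + f$)
$R{\left(1 \left(-1 + W\right) \right)} \frac{68}{-104} = \left(144 + 1 \left(-1 + 11\right)\right) \frac{68}{-104} = \left(144 + 1 \cdot 10\right) 68 \left(- \frac{1}{104}\right) = \left(144 + 10\right) \left(- \frac{17}{26}\right) = 154 \left(- \frac{17}{26}\right) = - \frac{1309}{13}$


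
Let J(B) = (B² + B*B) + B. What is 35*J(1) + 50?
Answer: 155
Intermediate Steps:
J(B) = B + 2*B² (J(B) = (B² + B²) + B = 2*B² + B = B + 2*B²)
35*J(1) + 50 = 35*(1*(1 + 2*1)) + 50 = 35*(1*(1 + 2)) + 50 = 35*(1*3) + 50 = 35*3 + 50 = 105 + 50 = 155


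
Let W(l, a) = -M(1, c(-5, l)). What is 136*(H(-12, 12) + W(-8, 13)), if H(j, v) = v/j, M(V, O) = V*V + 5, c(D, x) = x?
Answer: -952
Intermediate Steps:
M(V, O) = 5 + V² (M(V, O) = V² + 5 = 5 + V²)
W(l, a) = -6 (W(l, a) = -(5 + 1²) = -(5 + 1) = -1*6 = -6)
136*(H(-12, 12) + W(-8, 13)) = 136*(12/(-12) - 6) = 136*(12*(-1/12) - 6) = 136*(-1 - 6) = 136*(-7) = -952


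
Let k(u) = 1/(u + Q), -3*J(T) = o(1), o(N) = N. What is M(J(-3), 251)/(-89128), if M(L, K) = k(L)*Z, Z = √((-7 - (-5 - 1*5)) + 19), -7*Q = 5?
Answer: 21*√22/1960816 ≈ 5.0234e-5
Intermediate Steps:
Q = -5/7 (Q = -⅐*5 = -5/7 ≈ -0.71429)
J(T) = -⅓ (J(T) = -⅓*1 = -⅓)
Z = √22 (Z = √((-7 - (-5 - 5)) + 19) = √((-7 - 1*(-10)) + 19) = √((-7 + 10) + 19) = √(3 + 19) = √22 ≈ 4.6904)
k(u) = 1/(-5/7 + u) (k(u) = 1/(u - 5/7) = 1/(-5/7 + u))
M(L, K) = 7*√22/(-5 + 7*L) (M(L, K) = (7/(-5 + 7*L))*√22 = 7*√22/(-5 + 7*L))
M(J(-3), 251)/(-89128) = (7*√22/(-5 + 7*(-⅓)))/(-89128) = (7*√22/(-5 - 7/3))*(-1/89128) = (7*√22/(-22/3))*(-1/89128) = (7*√22*(-3/22))*(-1/89128) = -21*√22/22*(-1/89128) = 21*√22/1960816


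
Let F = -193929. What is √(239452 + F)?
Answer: √45523 ≈ 213.36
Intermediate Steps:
√(239452 + F) = √(239452 - 193929) = √45523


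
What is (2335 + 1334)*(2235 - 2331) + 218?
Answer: -352006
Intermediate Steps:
(2335 + 1334)*(2235 - 2331) + 218 = 3669*(-96) + 218 = -352224 + 218 = -352006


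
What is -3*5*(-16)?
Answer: 240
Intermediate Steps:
-3*5*(-16) = -15*(-16) = 240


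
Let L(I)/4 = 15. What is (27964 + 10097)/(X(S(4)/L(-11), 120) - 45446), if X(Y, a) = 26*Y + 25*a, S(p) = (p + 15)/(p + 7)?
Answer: -12560130/14006933 ≈ -0.89671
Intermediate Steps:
S(p) = (15 + p)/(7 + p)
L(I) = 60 (L(I) = 4*15 = 60)
X(Y, a) = 25*a + 26*Y
(27964 + 10097)/(X(S(4)/L(-11), 120) - 45446) = (27964 + 10097)/((25*120 + 26*(((15 + 4)/(7 + 4))/60)) - 45446) = 38061/((3000 + 26*((19/11)*(1/60))) - 45446) = 38061/((3000 + 26*(19/660)) - 45446) = 38061/((3000 + 247/330) - 45446) = 38061/(990247/330 - 45446) = 38061/(-14006933/330) = 38061*(-330/14006933) = -12560130/14006933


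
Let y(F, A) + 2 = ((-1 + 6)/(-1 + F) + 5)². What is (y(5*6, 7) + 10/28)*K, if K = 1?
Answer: 295657/11774 ≈ 25.111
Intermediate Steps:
y(F, A) = -2 + (5 + 5/(-1 + F))² (y(F, A) = -2 + ((-1 + 6)/(-1 + F) + 5)² = -2 + (5/(-1 + F) + 5)² = -2 + (5 + 5/(-1 + F))²)
(y(5*6, 7) + 10/28)*K = ((-2 + 25*(5*6)²/(-1 + 5*6)²) + 10/28)*1 = ((-2 + 25*30²/(-1 + 30)²) + 10*(1/28))*1 = ((-2 + 25*900/29²) + 5/14)*1 = ((-2 + 25*900*(1/841)) + 5/14)*1 = ((-2 + 22500/841) + 5/14)*1 = (20818/841 + 5/14)*1 = (295657/11774)*1 = 295657/11774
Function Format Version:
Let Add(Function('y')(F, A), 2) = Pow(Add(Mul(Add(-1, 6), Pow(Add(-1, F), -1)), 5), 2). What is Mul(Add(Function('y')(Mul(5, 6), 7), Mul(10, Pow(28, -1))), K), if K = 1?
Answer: Rational(295657, 11774) ≈ 25.111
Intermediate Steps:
Function('y')(F, A) = Add(-2, Pow(Add(5, Mul(5, Pow(Add(-1, F), -1))), 2)) (Function('y')(F, A) = Add(-2, Pow(Add(Mul(Add(-1, 6), Pow(Add(-1, F), -1)), 5), 2)) = Add(-2, Pow(Add(Mul(5, Pow(Add(-1, F), -1)), 5), 2)) = Add(-2, Pow(Add(5, Mul(5, Pow(Add(-1, F), -1))), 2)))
Mul(Add(Function('y')(Mul(5, 6), 7), Mul(10, Pow(28, -1))), K) = Mul(Add(Add(-2, Mul(25, Pow(Mul(5, 6), 2), Pow(Add(-1, Mul(5, 6)), -2))), Mul(10, Pow(28, -1))), 1) = Mul(Add(Add(-2, Mul(25, Pow(30, 2), Pow(Add(-1, 30), -2))), Mul(10, Rational(1, 28))), 1) = Mul(Add(Add(-2, Mul(25, 900, Pow(29, -2))), Rational(5, 14)), 1) = Mul(Add(Add(-2, Mul(25, 900, Rational(1, 841))), Rational(5, 14)), 1) = Mul(Add(Add(-2, Rational(22500, 841)), Rational(5, 14)), 1) = Mul(Add(Rational(20818, 841), Rational(5, 14)), 1) = Mul(Rational(295657, 11774), 1) = Rational(295657, 11774)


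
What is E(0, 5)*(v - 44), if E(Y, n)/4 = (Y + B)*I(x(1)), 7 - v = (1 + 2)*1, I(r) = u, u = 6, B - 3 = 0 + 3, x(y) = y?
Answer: -5760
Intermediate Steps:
B = 6 (B = 3 + (0 + 3) = 3 + 3 = 6)
I(r) = 6
v = 4 (v = 7 - (1 + 2) = 7 - 3 = 4)
E(Y, n) = 144 + 24*Y (E(Y, n) = 4*((Y + 6)*6) = 4*((6 + Y)*6) = 4*(36 + 6*Y) = 144 + 24*Y)
E(0, 5)*(v - 44) = (144 + 24*0)*(4 - 44) = (144 + 0)*(-40) = 144*(-40) = -5760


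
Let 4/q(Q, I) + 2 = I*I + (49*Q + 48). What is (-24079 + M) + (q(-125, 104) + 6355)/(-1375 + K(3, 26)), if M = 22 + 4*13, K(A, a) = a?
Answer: -153427166704/6390213 ≈ -24010.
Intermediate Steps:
q(Q, I) = 4/(46 + I**2 + 49*Q) (q(Q, I) = 4/(-2 + (I*I + (49*Q + 48))) = 4/(-2 + (I**2 + (48 + 49*Q))) = 4/(-2 + (48 + I**2 + 49*Q)) = 4/(46 + I**2 + 49*Q))
M = 74 (M = 22 + 52 = 74)
(-24079 + M) + (q(-125, 104) + 6355)/(-1375 + K(3, 26)) = (-24079 + 74) + (4/(46 + 104**2 + 49*(-125)) + 6355)/(-1375 + 26) = -24005 + (4/(46 + 10816 - 6125) + 6355)/(-1349) = -24005 + (4/4737 + 6355)*(-1/1349) = -24005 + (30103639/4737)*(-1/1349) = -24005 - 30103639/6390213 = -153427166704/6390213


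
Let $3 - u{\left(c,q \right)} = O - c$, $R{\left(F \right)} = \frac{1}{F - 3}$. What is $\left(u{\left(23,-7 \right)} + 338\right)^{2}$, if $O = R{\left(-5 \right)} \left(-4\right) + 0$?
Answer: $\frac{528529}{4} \approx 1.3213 \cdot 10^{5}$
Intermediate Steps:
$R{\left(F \right)} = \frac{1}{-3 + F}$
$O = \frac{1}{2}$ ($O = \frac{1}{-3 - 5} \left(-4\right) + 0 = \frac{1}{-8} \left(-4\right) + 0 = \left(- \frac{1}{8}\right) \left(-4\right) + 0 = \frac{1}{2} + 0 = \frac{1}{2} \approx 0.5$)
$u{\left(c,q \right)} = \frac{5}{2} + c$ ($u{\left(c,q \right)} = 3 - \left(\frac{1}{2} - c\right) = 3 + \left(- \frac{1}{2} + c\right) = \frac{5}{2} + c$)
$\left(u{\left(23,-7 \right)} + 338\right)^{2} = \left(\left(\frac{5}{2} + 23\right) + 338\right)^{2} = \left(\frac{51}{2} + 338\right)^{2} = \left(\frac{727}{2}\right)^{2} = \frac{528529}{4}$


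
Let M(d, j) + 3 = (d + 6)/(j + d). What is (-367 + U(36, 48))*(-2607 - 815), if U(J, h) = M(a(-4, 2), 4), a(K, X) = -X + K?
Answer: 1266140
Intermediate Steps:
a(K, X) = K - X
M(d, j) = -3 + (6 + d)/(d + j) (M(d, j) = -3 + (d + 6)/(j + d) = -3 + (6 + d)/(d + j))
U(J, h) = -3 (U(J, h) = (6 - 3*4 - 2*(-4 - 1*2))/((-4 - 1*2) + 4) = (6 - 12 - 2*(-4 - 2))/((-4 - 2) + 4) = (6 - 12 - 2*(-6))/(-6 + 4) = (6 - 12 + 12)/(-2) = -1/2*6 = -3)
(-367 + U(36, 48))*(-2607 - 815) = (-367 - 3)*(-2607 - 815) = -370*(-3422) = 1266140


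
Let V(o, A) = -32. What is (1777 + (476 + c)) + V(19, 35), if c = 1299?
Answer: 3520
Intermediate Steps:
(1777 + (476 + c)) + V(19, 35) = (1777 + (476 + 1299)) - 32 = (1777 + 1775) - 32 = 3552 - 32 = 3520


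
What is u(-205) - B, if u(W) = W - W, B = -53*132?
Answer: 6996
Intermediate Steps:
B = -6996
u(W) = 0
u(-205) - B = 0 - 1*(-6996) = 0 + 6996 = 6996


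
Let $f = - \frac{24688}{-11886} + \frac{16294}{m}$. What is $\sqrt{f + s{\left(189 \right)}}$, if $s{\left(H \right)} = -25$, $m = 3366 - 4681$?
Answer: $\frac{i \sqrt{2156788358760315}}{7815045} \approx 5.9425 i$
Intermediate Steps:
$m = -1315$
$f = - \frac{80602882}{7815045}$ ($f = - \frac{24688}{-11886} + \frac{16294}{-1315} = \left(-24688\right) \left(- \frac{1}{11886}\right) + 16294 \left(- \frac{1}{1315}\right) = \frac{12344}{5943} - \frac{16294}{1315} = - \frac{80602882}{7815045} \approx -10.314$)
$\sqrt{f + s{\left(189 \right)}} = \sqrt{- \frac{80602882}{7815045} - 25} = \sqrt{- \frac{275979007}{7815045}} = \frac{i \sqrt{2156788358760315}}{7815045}$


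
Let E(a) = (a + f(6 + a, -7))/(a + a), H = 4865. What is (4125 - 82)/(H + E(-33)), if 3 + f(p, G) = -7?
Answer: 266838/321133 ≈ 0.83093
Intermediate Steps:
f(p, G) = -10 (f(p, G) = -3 - 7 = -10)
E(a) = (-10 + a)/(2*a) (E(a) = (a - 10)/(a + a) = (-10 + a)/((2*a)) = (-10 + a)*(1/(2*a)) = (-10 + a)/(2*a))
(4125 - 82)/(H + E(-33)) = (4125 - 82)/(4865 + (½)*(-10 - 33)/(-33)) = 4043/(4865 + (½)*(-1/33)*(-43)) = 4043/(4865 + 43/66) = 4043/(321133/66) = 4043*(66/321133) = 266838/321133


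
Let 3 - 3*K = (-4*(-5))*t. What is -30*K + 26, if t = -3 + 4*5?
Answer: 3396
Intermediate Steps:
t = 17 (t = -3 + 20 = 17)
K = -337/3 (K = 1 - (-4*(-5))*17/3 = 1 - 20*17/3 = 1 - ⅓*340 = 1 - 340/3 = -337/3 ≈ -112.33)
-30*K + 26 = -30*(-337/3) + 26 = 3370 + 26 = 3396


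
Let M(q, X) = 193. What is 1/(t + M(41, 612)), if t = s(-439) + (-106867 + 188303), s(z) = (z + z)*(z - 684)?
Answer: 1/1067623 ≈ 9.3666e-7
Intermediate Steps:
s(z) = 2*z*(-684 + z) (s(z) = (2*z)*(-684 + z) = 2*z*(-684 + z))
t = 1067430 (t = 2*(-439)*(-684 - 439) + (-106867 + 188303) = 2*(-439)*(-1123) + 81436 = 985994 + 81436 = 1067430)
1/(t + M(41, 612)) = 1/(1067430 + 193) = 1/1067623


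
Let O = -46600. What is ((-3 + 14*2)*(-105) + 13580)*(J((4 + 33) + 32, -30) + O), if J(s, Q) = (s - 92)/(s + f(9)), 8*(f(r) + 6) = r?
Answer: -261890054720/513 ≈ -5.1051e+8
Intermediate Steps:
f(r) = -6 + r/8
J(s, Q) = (-92 + s)/(-39/8 + s) (J(s, Q) = (s - 92)/(s + (-6 + (⅛)*9)) = (-92 + s)/(s + (-6 + 9/8)) = (-92 + s)/(s - 39/8) = (-92 + s)/(-39/8 + s))
((-3 + 14*2)*(-105) + 13580)*(J((4 + 33) + 32, -30) + O) = ((-3 + 14*2)*(-105) + 13580)*(8*(-92 + ((4 + 33) + 32))/(-39 + 8*((4 + 33) + 32)) - 46600) = ((-3 + 28)*(-105) + 13580)*(8*(-92 + (37 + 32))/(-39 + 8*(37 + 32)) - 46600) = (25*(-105) + 13580)*(8*(-92 + 69)/(-39 + 8*69) - 46600) = (-2625 + 13580)*(8*(-23)/(-39 + 552) - 46600) = 10955*(8*(-23)/513 - 46600) = 10955*(8*(1/513)*(-23) - 46600) = 10955*(-184/513 - 46600) = 10955*(-23905984/513) = -261890054720/513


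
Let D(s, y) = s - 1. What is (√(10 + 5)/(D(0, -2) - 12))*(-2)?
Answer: 2*√15/13 ≈ 0.59584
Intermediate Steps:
D(s, y) = -1 + s
(√(10 + 5)/(D(0, -2) - 12))*(-2) = (√(10 + 5)/((-1 + 0) - 12))*(-2) = (√15/(-1 - 12))*(-2) = (√15/(-13))*(-2) = -√15/13*(-2) = 2*√15/13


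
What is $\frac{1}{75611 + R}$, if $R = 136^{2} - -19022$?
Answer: $\frac{1}{113129} \approx 8.8395 \cdot 10^{-6}$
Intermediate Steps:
$R = 37518$ ($R = 18496 + 19022 = 37518$)
$\frac{1}{75611 + R} = \frac{1}{75611 + 37518} = \frac{1}{113129}$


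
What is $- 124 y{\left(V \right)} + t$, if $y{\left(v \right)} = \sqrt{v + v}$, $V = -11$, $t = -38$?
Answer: $-38 - 124 i \sqrt{22} \approx -38.0 - 581.61 i$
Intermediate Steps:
$y{\left(v \right)} = \sqrt{2} \sqrt{v}$ ($y{\left(v \right)} = \sqrt{2 v} = \sqrt{2} \sqrt{v}$)
$- 124 y{\left(V \right)} + t = - 124 \sqrt{2} \sqrt{-11} - 38 = - 124 \sqrt{2} i \sqrt{11} - 38 = - 124 i \sqrt{22} - 38 = -38 - 124 i \sqrt{22}$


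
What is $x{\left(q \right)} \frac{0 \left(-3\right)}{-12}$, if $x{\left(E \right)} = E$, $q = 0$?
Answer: $0$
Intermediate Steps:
$x{\left(q \right)} \frac{0 \left(-3\right)}{-12} = 0 \frac{0 \left(-3\right)}{-12} = 0 \cdot 0 \left(- \frac{1}{12}\right) = 0 \cdot 0 = 0$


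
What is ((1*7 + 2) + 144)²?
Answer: 23409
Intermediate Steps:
((1*7 + 2) + 144)² = ((7 + 2) + 144)² = (9 + 144)² = 153² = 23409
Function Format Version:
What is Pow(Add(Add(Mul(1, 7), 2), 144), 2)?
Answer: 23409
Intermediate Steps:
Pow(Add(Add(Mul(1, 7), 2), 144), 2) = Pow(Add(Add(7, 2), 144), 2) = Pow(Add(9, 144), 2) = Pow(153, 2) = 23409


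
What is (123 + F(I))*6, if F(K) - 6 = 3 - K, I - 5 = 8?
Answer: 714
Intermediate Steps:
I = 13 (I = 5 + 8 = 13)
F(K) = 9 - K (F(K) = 6 + (3 - K) = 9 - K)
(123 + F(I))*6 = (123 + (9 - 1*13))*6 = (123 + (9 - 13))*6 = (123 - 4)*6 = 119*6 = 714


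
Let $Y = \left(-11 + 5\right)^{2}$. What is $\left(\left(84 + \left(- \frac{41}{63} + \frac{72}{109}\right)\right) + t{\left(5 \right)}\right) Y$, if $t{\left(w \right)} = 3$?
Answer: $\frac{2389984}{763} \approx 3132.4$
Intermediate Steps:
$Y = 36$ ($Y = \left(-6\right)^{2} = 36$)
$\left(\left(84 + \left(- \frac{41}{63} + \frac{72}{109}\right)\right) + t{\left(5 \right)}\right) Y = \left(\left(84 + \left(- \frac{41}{63} + \frac{72}{109}\right)\right) + 3\right) 36 = \left(\left(84 + \frac{67}{6867}\right) + 3\right) 36 = \left(\frac{576895}{6867} + 3\right) 36 = \frac{597496}{6867} \cdot 36 = \frac{2389984}{763}$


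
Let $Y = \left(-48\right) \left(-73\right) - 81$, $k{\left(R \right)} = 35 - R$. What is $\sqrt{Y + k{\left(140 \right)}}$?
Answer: $\sqrt{3318} \approx 57.602$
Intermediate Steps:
$Y = 3423$ ($Y = 3504 - 81 = 3423$)
$\sqrt{Y + k{\left(140 \right)}} = \sqrt{3423 + \left(35 - 140\right)} = \sqrt{3423 - 105} = \sqrt{3318}$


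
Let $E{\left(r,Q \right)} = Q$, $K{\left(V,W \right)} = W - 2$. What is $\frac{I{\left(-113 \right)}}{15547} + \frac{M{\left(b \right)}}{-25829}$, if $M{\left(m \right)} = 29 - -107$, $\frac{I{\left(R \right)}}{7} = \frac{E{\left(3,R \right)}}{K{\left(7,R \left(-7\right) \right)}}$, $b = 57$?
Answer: $- \frac{241240861}{45261938901} \approx -0.0053299$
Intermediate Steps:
$K{\left(V,W \right)} = -2 + W$ ($K{\left(V,W \right)} = W - 2 = -2 + W$)
$I{\left(R \right)} = \frac{7 R}{-2 - 7 R}$ ($I{\left(R \right)} = 7 \frac{R}{-2 + R \left(-7\right)} = 7 \frac{R}{-2 - 7 R} = \frac{7 R}{-2 - 7 R}$)
$M{\left(m \right)} = 136$ ($M{\left(m \right)} = 29 + 107 = 136$)
$\frac{I{\left(-113 \right)}}{15547} + \frac{M{\left(b \right)}}{-25829} = \frac{\left(-7\right) \left(-113\right) \frac{1}{2 + 7 \left(-113\right)}}{15547} + \frac{136}{-25829} = \left(-7\right) \left(-113\right) \frac{1}{2 - 791} \cdot \frac{1}{15547} + 136 \left(- \frac{1}{25829}\right) = \left(-7\right) \left(-113\right) \frac{1}{-789} \cdot \frac{1}{15547} - \frac{136}{25829} = \left(-7\right) \left(-113\right) \left(- \frac{1}{789}\right) \frac{1}{15547} - \frac{136}{25829} = \left(- \frac{791}{789}\right) \frac{1}{15547} - \frac{136}{25829} = - \frac{113}{1752369} - \frac{136}{25829} = - \frac{241240861}{45261938901}$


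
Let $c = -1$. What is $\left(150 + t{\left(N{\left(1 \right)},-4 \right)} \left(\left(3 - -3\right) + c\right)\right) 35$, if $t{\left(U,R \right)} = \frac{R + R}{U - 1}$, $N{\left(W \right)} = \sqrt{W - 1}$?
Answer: $6650$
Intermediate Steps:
$N{\left(W \right)} = \sqrt{-1 + W}$
$t{\left(U,R \right)} = \frac{2 R}{-1 + U}$
$\left(150 + t{\left(N{\left(1 \right)},-4 \right)} \left(\left(3 - -3\right) + c\right)\right) 35 = \left(150 + 2 \left(-4\right) \frac{1}{-1 + \sqrt{-1 + 1}} \left(\left(3 - -3\right) - 1\right)\right) 35 = \left(150 + 2 \left(-4\right) \frac{1}{-1 + \sqrt{0}} \left(\left(3 + 3\right) - 1\right)\right) 35 = \left(150 + 2 \left(-4\right) \frac{1}{-1 + 0} \left(6 - 1\right)\right) 35 = \left(150 + 2 \left(-4\right) \frac{1}{-1} \cdot 5\right) 35 = \left(150 + 2 \left(-4\right) \left(-1\right) 5\right) 35 = \left(150 + 8 \cdot 5\right) 35 = \left(150 + 40\right) 35 = 190 \cdot 35 = 6650$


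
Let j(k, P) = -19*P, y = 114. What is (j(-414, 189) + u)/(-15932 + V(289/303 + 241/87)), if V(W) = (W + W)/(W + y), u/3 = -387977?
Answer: 100644288140/1373386053 ≈ 73.282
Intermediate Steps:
u = -1163931 (u = 3*(-387977) = -1163931)
V(W) = 2*W/(114 + W) (V(W) = (W + W)/(W + 114) = (2*W)/(114 + W) = 2*W/(114 + W))
(j(-414, 189) + u)/(-15932 + V(289/303 + 241/87)) = (-19*189 - 1163931)/(-15932 + 2*(289/303 + 241/87)/(114 + (289/303 + 241/87))) = (-3591 - 1163931)/(-15932 + 2*(289*(1/303) + 241*(1/87))/(114 + (289*(1/303) + 241*(1/87)))) = -1167522/(-15932 + 2*(289/303 + 241/87)/(114 + (289/303 + 241/87))) = -1167522/(-15932 + 2*(32722/8787)/(114 + 32722/8787)) = -1167522/(-15932 + 2*(32722/8787)/(1034440/8787)) = -1167522/(-15932 + 2*(32722/8787)*(8787/1034440)) = -1167522/(-15932 + 16361/258610) = -1167522/(-4120158159/258610) = -1167522*(-258610/4120158159) = 100644288140/1373386053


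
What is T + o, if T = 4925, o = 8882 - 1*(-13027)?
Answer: 26834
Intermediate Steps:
o = 21909 (o = 8882 + 13027 = 21909)
T + o = 4925 + 21909 = 26834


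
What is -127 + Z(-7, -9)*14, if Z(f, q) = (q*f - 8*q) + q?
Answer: 1637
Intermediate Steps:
Z(f, q) = -7*q + f*q (Z(f, q) = (f*q - 8*q) + q = (-8*q + f*q) + q = -7*q + f*q)
-127 + Z(-7, -9)*14 = -127 - 9*(-7 - 7)*14 = -127 - 9*(-14)*14 = -127 + 126*14 = -127 + 1764 = 1637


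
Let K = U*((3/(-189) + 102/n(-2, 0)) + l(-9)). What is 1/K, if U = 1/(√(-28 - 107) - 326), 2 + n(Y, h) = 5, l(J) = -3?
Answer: -10269/976 + 189*I*√15/1952 ≈ -10.522 + 0.375*I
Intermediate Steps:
n(Y, h) = 3 (n(Y, h) = -2 + 5 = 3)
U = 1/(-326 + 3*I*√15) (U = 1/(√(-135) - 326) = 1/(3*I*√15 - 326) = 1/(-326 + 3*I*√15) ≈ -0.0030636 - 0.00010919*I)
K = -636352/6703893 - 1952*I*√15/2234631 (K = (-326/106411 - 3*I*√15/106411)*((3/(-189) + 102/3) - 3) = (-326/106411 - 3*I*√15/106411)*((3*(-1/189) + 102*(⅓)) - 3) = (-326/106411 - 3*I*√15/106411)*((-1/63 + 34) - 3) = (-326/106411 - 3*I*√15/106411)*(2141/63 - 3) = (-326/106411 - 3*I*√15/106411)*(1952/63) = -636352/6703893 - 1952*I*√15/2234631 ≈ -0.094923 - 0.0033831*I)
1/K = 1/(-636352/6703893 - 1952*I*√15/2234631)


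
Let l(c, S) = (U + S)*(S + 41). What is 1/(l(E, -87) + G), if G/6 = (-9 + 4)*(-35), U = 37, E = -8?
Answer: 1/3350 ≈ 0.00029851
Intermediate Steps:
G = 1050 (G = 6*((-9 + 4)*(-35)) = 6*(-5*(-35)) = 6*175 = 1050)
l(c, S) = (37 + S)*(41 + S) (l(c, S) = (37 + S)*(S + 41) = (37 + S)*(41 + S))
1/(l(E, -87) + G) = 1/((1517 + (-87)² + 78*(-87)) + 1050) = 1/((1517 + 7569 - 6786) + 1050) = 1/(2300 + 1050) = 1/3350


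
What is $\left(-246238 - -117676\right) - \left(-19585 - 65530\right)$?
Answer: $-43447$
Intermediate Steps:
$\left(-246238 - -117676\right) - \left(-19585 - 65530\right) = \left(-246238 + 117676\right) - -85115 = -128562 + 85115 = -43447$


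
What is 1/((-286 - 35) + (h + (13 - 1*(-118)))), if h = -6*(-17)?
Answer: -1/88 ≈ -0.011364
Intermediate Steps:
h = 102
1/((-286 - 35) + (h + (13 - 1*(-118)))) = 1/((-286 - 35) + (102 + (13 - 1*(-118)))) = 1/(-321 + (102 + (13 + 118))) = 1/(-321 + (102 + 131)) = 1/(-321 + 233) = 1/(-88) = -1/88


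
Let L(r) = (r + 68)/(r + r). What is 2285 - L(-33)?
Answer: 150845/66 ≈ 2285.5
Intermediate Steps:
L(r) = (68 + r)/(2*r) (L(r) = (68 + r)/((2*r)) = (68 + r)*(1/(2*r)) = (68 + r)/(2*r))
2285 - L(-33) = 2285 - (68 - 33)/(2*(-33)) = 2285 - (-1)*35/(2*33) = 2285 - 1*(-35/66) = 2285 + 35/66 = 150845/66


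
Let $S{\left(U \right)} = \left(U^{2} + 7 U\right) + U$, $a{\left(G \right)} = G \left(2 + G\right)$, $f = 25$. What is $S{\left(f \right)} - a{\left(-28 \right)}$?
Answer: $97$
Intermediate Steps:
$S{\left(U \right)} = U^{2} + 8 U$
$S{\left(f \right)} - a{\left(-28 \right)} = 25 \left(8 + 25\right) - - 28 \left(2 - 28\right) = 25 \cdot 33 - \left(-28\right) \left(-26\right) = 825 - 728 = 97$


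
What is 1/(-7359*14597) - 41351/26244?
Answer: -1480632150539/939704237604 ≈ -1.5756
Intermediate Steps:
1/(-7359*14597) - 41351/26244 = -1/7359*1/14597 - 41351*1/26244 = -1/107419323 - 41351/26244 = -1480632150539/939704237604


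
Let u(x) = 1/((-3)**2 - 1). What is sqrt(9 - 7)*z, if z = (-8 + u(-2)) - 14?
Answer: -175*sqrt(2)/8 ≈ -30.936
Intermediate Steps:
u(x) = 1/8 (u(x) = 1/(9 - 1) = 1/8)
z = -175/8 (z = (-8 + 1/8) - 14 = -63/8 - 14 = -175/8 ≈ -21.875)
sqrt(9 - 7)*z = sqrt(9 - 7)*(-175/8) = sqrt(2)*(-175/8) = -175*sqrt(2)/8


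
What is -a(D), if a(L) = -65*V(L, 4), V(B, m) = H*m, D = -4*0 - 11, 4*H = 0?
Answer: 0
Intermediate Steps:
H = 0 (H = (1/4)*0 = 0)
D = -11 (D = 0 - 11 = -11)
V(B, m) = 0 (V(B, m) = 0*m = 0)
a(L) = 0 (a(L) = -65*0 = 0)
-a(D) = -1*0 = 0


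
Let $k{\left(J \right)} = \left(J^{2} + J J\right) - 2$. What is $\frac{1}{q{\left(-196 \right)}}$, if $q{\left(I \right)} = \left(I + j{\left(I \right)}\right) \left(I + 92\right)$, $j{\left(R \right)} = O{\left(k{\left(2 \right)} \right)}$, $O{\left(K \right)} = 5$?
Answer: $\frac{1}{19864} \approx 5.0342 \cdot 10^{-5}$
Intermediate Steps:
$k{\left(J \right)} = -2 + 2 J^{2}$ ($k{\left(J \right)} = \left(J^{2} + J^{2}\right) - 2 = 2 J^{2} - 2 = -2 + 2 J^{2}$)
$j{\left(R \right)} = 5$
$q{\left(I \right)} = \left(5 + I\right) \left(92 + I\right)$ ($q{\left(I \right)} = \left(I + 5\right) \left(I + 92\right) = \left(5 + I\right) \left(92 + I\right)$)
$\frac{1}{q{\left(-196 \right)}} = \frac{1}{460 + \left(-196\right)^{2} + 97 \left(-196\right)} = \frac{1}{460 + 38416 - 19012} = \frac{1}{19864}$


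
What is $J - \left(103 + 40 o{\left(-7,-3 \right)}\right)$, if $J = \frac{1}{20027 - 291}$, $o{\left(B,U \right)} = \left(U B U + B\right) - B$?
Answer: $\frac{47701913}{19736} \approx 2417.0$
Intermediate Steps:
$o{\left(B,U \right)} = B U^{2}$ ($o{\left(B,U \right)} = \left(B U U + B\right) - B = \left(B U^{2} + B\right) - B = \left(B + B U^{2}\right) - B = B U^{2}$)
$J = \frac{1}{19736} \approx 5.0669 \cdot 10^{-5}$
$J - \left(103 + 40 o{\left(-7,-3 \right)}\right) = \frac{1}{19736} - \left(103 + 40 \left(- 7 \left(-3\right)^{2}\right)\right) = \frac{1}{19736} - \left(103 + 40 \left(\left(-7\right) 9\right)\right) = \frac{1}{19736} - -2417 = \frac{1}{19736} + \left(-103 + 2520\right) = \frac{1}{19736} + 2417 = \frac{47701913}{19736}$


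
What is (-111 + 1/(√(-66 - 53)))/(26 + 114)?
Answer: -111/140 - I*√119/16660 ≈ -0.79286 - 0.00065478*I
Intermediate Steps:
(-111 + 1/(√(-66 - 53)))/(26 + 114) = (-111 + 1/(√(-119)))/140 = (-111 + 1/(I*√119))*(1/140) = (-111 - I*√119/119)*(1/140) = -111/140 - I*√119/16660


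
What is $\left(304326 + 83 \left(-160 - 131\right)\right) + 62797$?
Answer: $342970$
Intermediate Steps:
$\left(304326 + 83 \left(-160 - 131\right)\right) + 62797 = \left(304326 + 83 \left(-291\right)\right) + 62797 = \left(304326 - 24153\right) + 62797 = 280173 + 62797 = 342970$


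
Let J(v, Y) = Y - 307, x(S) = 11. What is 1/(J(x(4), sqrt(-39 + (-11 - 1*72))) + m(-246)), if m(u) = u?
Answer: -553/305931 - I*sqrt(122)/305931 ≈ -0.0018076 - 3.6104e-5*I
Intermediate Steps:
J(v, Y) = -307 + Y
1/(J(x(4), sqrt(-39 + (-11 - 1*72))) + m(-246)) = 1/((-307 + sqrt(-39 + (-11 - 1*72))) - 246) = 1/((-307 + sqrt(-39 + (-11 - 72))) - 246) = 1/((-307 + sqrt(-39 - 83)) - 246) = 1/((-307 + sqrt(-122)) - 246) = 1/((-307 + I*sqrt(122)) - 246) = 1/(-553 + I*sqrt(122))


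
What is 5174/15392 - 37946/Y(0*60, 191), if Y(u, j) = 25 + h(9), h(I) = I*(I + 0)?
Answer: -11221469/31376 ≈ -357.65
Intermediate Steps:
h(I) = I² (h(I) = I*I = I²)
Y(u, j) = 106 (Y(u, j) = 25 + 9² = 25 + 81 = 106)
5174/15392 - 37946/Y(0*60, 191) = 5174/15392 - 37946/106 = 5174*(1/15392) - 37946*1/106 = 199/592 - 18973/53 = -11221469/31376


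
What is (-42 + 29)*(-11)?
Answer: 143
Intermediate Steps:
(-42 + 29)*(-11) = -13*(-11) = 143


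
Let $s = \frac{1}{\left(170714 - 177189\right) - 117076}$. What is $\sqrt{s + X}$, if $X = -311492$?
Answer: $\frac{i \sqrt{4754878532038243}}{123551} \approx 558.11 i$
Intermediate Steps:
$s = - \frac{1}{123551}$ ($s = \frac{1}{\left(170714 - 177189\right) - 117076} = \frac{1}{-6475 - 117076} = \frac{1}{-123551} = - \frac{1}{123551} \approx -8.0938 \cdot 10^{-6}$)
$\sqrt{s + X} = \sqrt{- \frac{1}{123551} - 311492} = \sqrt{- \frac{38485148093}{123551}} = \frac{i \sqrt{4754878532038243}}{123551}$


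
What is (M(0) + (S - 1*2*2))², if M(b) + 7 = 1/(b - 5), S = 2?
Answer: 2116/25 ≈ 84.640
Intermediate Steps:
M(b) = -7 + 1/(-5 + b) (M(b) = -7 + 1/(b - 5) = -7 + 1/(-5 + b))
(M(0) + (S - 1*2*2))² = ((36 - 7*0)/(-5 + 0) + (2 - 1*2*2))² = ((36 + 0)/(-5) + (2 - 2*2))² = (-⅕*36 + (2 - 4))² = (-36/5 - 2)² = (-46/5)² = 2116/25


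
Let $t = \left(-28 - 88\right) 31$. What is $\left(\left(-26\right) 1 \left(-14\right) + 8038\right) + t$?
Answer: $4806$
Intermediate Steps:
$t = -3596$ ($t = \left(-116\right) 31 = -3596$)
$\left(\left(-26\right) 1 \left(-14\right) + 8038\right) + t = \left(\left(-26\right) 1 \left(-14\right) + 8038\right) - 3596 = \left(\left(-26\right) \left(-14\right) + 8038\right) - 3596 = \left(364 + 8038\right) - 3596 = 8402 - 3596 = 4806$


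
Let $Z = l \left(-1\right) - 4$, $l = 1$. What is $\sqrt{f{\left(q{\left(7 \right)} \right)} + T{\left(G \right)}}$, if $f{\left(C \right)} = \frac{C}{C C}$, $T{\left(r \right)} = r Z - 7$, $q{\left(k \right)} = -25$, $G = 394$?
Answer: $\frac{i \sqrt{49426}}{5} \approx 44.464 i$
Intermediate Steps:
$Z = -5$ ($Z = 1 \left(-1\right) - 4 = -1 - 4 = -5$)
$T{\left(r \right)} = -7 - 5 r$ ($T{\left(r \right)} = r \left(-5\right) - 7 = - 5 r - 7 = -7 - 5 r$)
$f{\left(C \right)} = \frac{1}{C}$ ($f{\left(C \right)} = \frac{C}{C^{2}} = \frac{1}{C}$)
$\sqrt{f{\left(q{\left(7 \right)} \right)} + T{\left(G \right)}} = \sqrt{\frac{1}{-25} - 1977} = \sqrt{- \frac{1}{25} - 1977} = \sqrt{- \frac{49426}{25}} = \frac{i \sqrt{49426}}{5}$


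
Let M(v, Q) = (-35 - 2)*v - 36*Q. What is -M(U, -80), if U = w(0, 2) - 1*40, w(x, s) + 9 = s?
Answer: -4619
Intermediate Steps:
w(x, s) = -9 + s
U = -47 (U = (-9 + 2) - 1*40 = -7 - 40 = -47)
M(v, Q) = -37*v - 36*Q
-M(U, -80) = -(-37*(-47) - 36*(-80)) = -(1739 + 2880) = -1*4619 = -4619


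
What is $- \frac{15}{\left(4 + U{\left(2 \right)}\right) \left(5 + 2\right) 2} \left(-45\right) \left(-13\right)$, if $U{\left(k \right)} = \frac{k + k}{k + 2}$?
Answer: $- \frac{1755}{14} \approx -125.36$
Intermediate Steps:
$U{\left(k \right)} = \frac{2 k}{2 + k}$
$- \frac{15}{\left(4 + U{\left(2 \right)}\right) \left(5 + 2\right) 2} \left(-45\right) \left(-13\right) = - \frac{15}{\left(4 + 2 \cdot 2 \frac{1}{2 + 2}\right) \left(5 + 2\right) 2} \left(-45\right) \left(-13\right) = - \frac{15}{\left(4 + 2 \cdot 2 \cdot \frac{1}{4}\right) 7 \cdot 2} \left(-45\right) \left(-13\right) = - \frac{15}{\left(4 + 1\right) 7 \cdot 2} \left(-45\right) \left(-13\right) = - \frac{15}{5 \cdot 7 \cdot 2} \left(-45\right) \left(-13\right) = - \frac{15}{35 \cdot 2} \left(-45\right) \left(-13\right) = - \frac{15}{70} \left(-45\right) \left(-13\right) = \left(-15\right) \frac{1}{70} \left(-45\right) \left(-13\right) = \left(- \frac{3}{14}\right) \left(-45\right) \left(-13\right) = \frac{135}{14} \left(-13\right) = - \frac{1755}{14}$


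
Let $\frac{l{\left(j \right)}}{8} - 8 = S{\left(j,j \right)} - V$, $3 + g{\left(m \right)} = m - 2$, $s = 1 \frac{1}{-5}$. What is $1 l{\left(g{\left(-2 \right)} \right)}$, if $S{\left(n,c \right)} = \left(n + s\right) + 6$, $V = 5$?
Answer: $\frac{72}{5} \approx 14.4$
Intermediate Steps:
$s = - \frac{1}{5}$ ($s = 1 \left(- \frac{1}{5}\right) = - \frac{1}{5} \approx -0.2$)
$S{\left(n,c \right)} = \frac{29}{5} + n$ ($S{\left(n,c \right)} = \left(n - \frac{1}{5}\right) + 6 = \left(- \frac{1}{5} + n\right) + 6 = \frac{29}{5} + n$)
$g{\left(m \right)} = -5 + m$ ($g{\left(m \right)} = -3 + \left(m - 2\right) = -3 + \left(-2 + m\right) = -5 + m$)
$l{\left(j \right)} = \frac{352}{5} + 8 j$ ($l{\left(j \right)} = 64 + 8 \left(\left(\frac{29}{5} + j\right) - 5\right) = 64 + 8 \left(\frac{4}{5} + j\right) = 64 + \left(\frac{32}{5} + 8 j\right) = \frac{352}{5} + 8 j$)
$1 l{\left(g{\left(-2 \right)} \right)} = 1 \left(\frac{352}{5} + 8 \left(-5 - 2\right)\right) = 1 \left(\frac{352}{5} + 8 \left(-7\right)\right) = 1 \left(\frac{352}{5} - 56\right) = 1 \cdot \frac{72}{5} = \frac{72}{5}$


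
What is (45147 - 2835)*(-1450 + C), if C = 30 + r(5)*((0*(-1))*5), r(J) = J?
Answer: -60083040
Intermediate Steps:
C = 30 (C = 30 + 5*((0*(-1))*5) = 30 + 5*(0*5) = 30 + 5*0 = 30 + 0 = 30)
(45147 - 2835)*(-1450 + C) = (45147 - 2835)*(-1450 + 30) = 42312*(-1420) = -60083040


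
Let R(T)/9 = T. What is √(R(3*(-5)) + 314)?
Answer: √179 ≈ 13.379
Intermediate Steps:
R(T) = 9*T
√(R(3*(-5)) + 314) = √(9*(3*(-5)) + 314) = √(9*(-15) + 314) = √(-135 + 314) = √179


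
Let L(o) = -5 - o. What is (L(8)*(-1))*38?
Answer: 494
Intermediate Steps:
(L(8)*(-1))*38 = ((-5 - 1*8)*(-1))*38 = ((-5 - 8)*(-1))*38 = -13*(-1)*38 = 13*38 = 494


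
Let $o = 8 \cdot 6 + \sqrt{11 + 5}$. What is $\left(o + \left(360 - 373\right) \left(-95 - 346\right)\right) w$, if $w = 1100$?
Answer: $6363500$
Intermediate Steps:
$o = 52$ ($o = 48 + \sqrt{16} = 48 + 4 = 52$)
$\left(o + \left(360 - 373\right) \left(-95 - 346\right)\right) w = \left(52 + \left(360 - 373\right) \left(-95 - 346\right)\right) 1100 = \left(52 - -5733\right) 1100 = \left(52 + 5733\right) 1100 = 5785 \cdot 1100 = 6363500$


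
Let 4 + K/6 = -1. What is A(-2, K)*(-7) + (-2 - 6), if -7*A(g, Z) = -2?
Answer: -10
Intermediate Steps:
K = -30 (K = -24 + 6*(-1) = -24 - 6 = -30)
A(g, Z) = 2/7 (A(g, Z) = -⅐*(-2) = 2/7)
A(-2, K)*(-7) + (-2 - 6) = (2/7)*(-7) + (-2 - 6) = -2 - 8 = -10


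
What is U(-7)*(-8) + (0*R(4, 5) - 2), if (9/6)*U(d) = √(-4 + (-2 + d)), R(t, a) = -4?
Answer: -2 - 16*I*√13/3 ≈ -2.0 - 19.23*I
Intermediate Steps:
U(d) = 2*√(-6 + d)/3 (U(d) = 2*√(-4 + (-2 + d))/3 = 2*√(-6 + d)/3)
U(-7)*(-8) + (0*R(4, 5) - 2) = (2*√(-6 - 7)/3)*(-8) + (0*(-4) - 2) = (2*√(-13)/3)*(-8) + (0 - 2) = (2*(I*√13)/3)*(-8) - 2 = (2*I*√13/3)*(-8) - 2 = -16*I*√13/3 - 2 = -2 - 16*I*√13/3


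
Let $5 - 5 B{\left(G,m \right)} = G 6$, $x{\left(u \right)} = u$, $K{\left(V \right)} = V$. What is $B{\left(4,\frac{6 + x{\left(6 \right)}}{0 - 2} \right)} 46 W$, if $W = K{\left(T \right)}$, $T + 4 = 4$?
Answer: $0$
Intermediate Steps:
$T = 0$ ($T = -4 + 4 = 0$)
$B{\left(G,m \right)} = 1 - \frac{6 G}{5}$ ($B{\left(G,m \right)} = 1 - \frac{G 6}{5} = 1 - \frac{6 G}{5}$)
$W = 0$
$B{\left(4,\frac{6 + x{\left(6 \right)}}{0 - 2} \right)} 46 W = \left(1 - \frac{24}{5}\right) 46 \cdot 0 = \left(- \frac{19}{5}\right) 46 \cdot 0 = \left(- \frac{874}{5}\right) 0 = 0$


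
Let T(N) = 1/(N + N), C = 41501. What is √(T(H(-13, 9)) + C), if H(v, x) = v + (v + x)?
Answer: √47975122/34 ≈ 203.72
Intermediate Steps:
H(v, x) = x + 2*v
T(N) = 1/(2*N)
√(T(H(-13, 9)) + C) = √(1/(2*(9 + 2*(-13))) + 41501) = √(1/(2*(9 - 26)) + 41501) = √((½)/(-17) + 41501) = √((½)*(-1/17) + 41501) = √(-1/34 + 41501) = √(1411033/34) = √47975122/34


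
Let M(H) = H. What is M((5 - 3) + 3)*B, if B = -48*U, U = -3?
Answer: 720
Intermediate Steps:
B = 144 (B = -48*(-3) = 144)
M((5 - 3) + 3)*B = ((5 - 3) + 3)*144 = (2 + 3)*144 = 5*144 = 720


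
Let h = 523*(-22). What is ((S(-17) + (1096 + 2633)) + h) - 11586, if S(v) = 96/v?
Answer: -329267/17 ≈ -19369.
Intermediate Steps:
h = -11506
((S(-17) + (1096 + 2633)) + h) - 11586 = ((96/(-17) + (1096 + 2633)) - 11506) - 11586 = ((96*(-1/17) + 3729) - 11506) - 11586 = ((-96/17 + 3729) - 11506) - 11586 = (63297/17 - 11506) - 11586 = -132305/17 - 11586 = -329267/17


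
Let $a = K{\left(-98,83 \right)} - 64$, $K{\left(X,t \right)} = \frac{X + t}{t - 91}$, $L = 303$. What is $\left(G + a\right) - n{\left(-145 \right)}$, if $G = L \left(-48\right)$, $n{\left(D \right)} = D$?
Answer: $- \frac{115689}{8} \approx -14461.0$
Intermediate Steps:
$G = -14544$ ($G = 303 \left(-48\right) = -14544$)
$K{\left(X,t \right)} = \frac{X + t}{-91 + t}$
$a = - \frac{497}{8}$ ($a = \frac{-98 + 83}{-91 + 83} - 64 = \frac{1}{-8} \left(-15\right) - 64 = \left(- \frac{1}{8}\right) \left(-15\right) - 64 = \frac{15}{8} - 64 = - \frac{497}{8} \approx -62.125$)
$\left(G + a\right) - n{\left(-145 \right)} = \left(-14544 - \frac{497}{8}\right) - -145 = - \frac{116849}{8} + 145 = - \frac{115689}{8}$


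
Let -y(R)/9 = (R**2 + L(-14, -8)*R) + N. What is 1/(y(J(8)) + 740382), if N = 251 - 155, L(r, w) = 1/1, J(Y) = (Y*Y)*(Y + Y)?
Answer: -1/8706882 ≈ -1.1485e-7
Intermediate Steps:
J(Y) = 2*Y**3 (J(Y) = Y**2*(2*Y) = 2*Y**3)
L(r, w) = 1
N = 96
y(R) = -864 - 9*R - 9*R**2 (y(R) = -9*((R**2 + 1*R) + 96) = -9*((R**2 + R) + 96) = -9*((R + R**2) + 96) = -9*(96 + R + R**2) = -864 - 9*R - 9*R**2)
1/(y(J(8)) + 740382) = 1/((-864 - 18*8**3 - 9*(2*8**3)**2) + 740382) = 1/((-864 - 18*512 - 9*(2*512)**2) + 740382) = 1/((-864 - 9*1024 - 9*1024**2) + 740382) = 1/((-864 - 9216 - 9*1048576) + 740382) = 1/((-864 - 9216 - 9437184) + 740382) = 1/(-9447264 + 740382) = 1/(-8706882) = -1/8706882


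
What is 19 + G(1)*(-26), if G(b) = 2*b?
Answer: -33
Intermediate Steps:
19 + G(1)*(-26) = 19 + (2*1)*(-26) = 19 + 2*(-26) = 19 - 52 = -33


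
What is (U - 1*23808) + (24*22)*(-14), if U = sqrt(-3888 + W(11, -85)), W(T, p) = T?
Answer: -31200 + I*sqrt(3877) ≈ -31200.0 + 62.266*I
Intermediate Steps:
U = I*sqrt(3877) (U = sqrt(-3888 + 11) = sqrt(-3877) = I*sqrt(3877) ≈ 62.266*I)
(U - 1*23808) + (24*22)*(-14) = (I*sqrt(3877) - 1*23808) + (24*22)*(-14) = (I*sqrt(3877) - 23808) + 528*(-14) = (-23808 + I*sqrt(3877)) - 7392 = -31200 + I*sqrt(3877)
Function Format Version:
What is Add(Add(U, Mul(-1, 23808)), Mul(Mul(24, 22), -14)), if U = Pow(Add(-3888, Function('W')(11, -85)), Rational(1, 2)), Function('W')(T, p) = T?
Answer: Add(-31200, Mul(I, Pow(3877, Rational(1, 2)))) ≈ Add(-31200., Mul(62.266, I))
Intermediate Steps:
U = Mul(I, Pow(3877, Rational(1, 2))) (U = Pow(Add(-3888, 11), Rational(1, 2)) = Pow(-3877, Rational(1, 2)) = Mul(I, Pow(3877, Rational(1, 2))) ≈ Mul(62.266, I))
Add(Add(U, Mul(-1, 23808)), Mul(Mul(24, 22), -14)) = Add(Add(Mul(I, Pow(3877, Rational(1, 2))), Mul(-1, 23808)), Mul(Mul(24, 22), -14)) = Add(Add(Mul(I, Pow(3877, Rational(1, 2))), -23808), Mul(528, -14)) = Add(Add(-23808, Mul(I, Pow(3877, Rational(1, 2)))), -7392) = Add(-31200, Mul(I, Pow(3877, Rational(1, 2))))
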